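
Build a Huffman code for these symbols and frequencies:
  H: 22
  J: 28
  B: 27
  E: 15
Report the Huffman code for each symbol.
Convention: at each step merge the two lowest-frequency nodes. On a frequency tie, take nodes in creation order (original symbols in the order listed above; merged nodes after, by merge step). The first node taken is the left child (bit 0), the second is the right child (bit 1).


Huffman tree construction:
Step 1: Merge E(15) + H(22) = 37
Step 2: Merge B(27) + J(28) = 55
Step 3: Merge (E+H)(37) + (B+J)(55) = 92
Read each symbol's code off the tree from the root (left child = 0, right child = 1).

Codes:
  H: 01 (length 2)
  J: 11 (length 2)
  B: 10 (length 2)
  E: 00 (length 2)
Average code length: 184/92 = 2.0000 bits/symbol


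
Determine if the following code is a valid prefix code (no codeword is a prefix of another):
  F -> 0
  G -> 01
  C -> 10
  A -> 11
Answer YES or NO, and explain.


Checking each pair (does one codeword prefix another?):
  F='0' vs G='01': prefix -- VIOLATION

NO -- this is NOT a valid prefix code. F (0) is a prefix of G (01).


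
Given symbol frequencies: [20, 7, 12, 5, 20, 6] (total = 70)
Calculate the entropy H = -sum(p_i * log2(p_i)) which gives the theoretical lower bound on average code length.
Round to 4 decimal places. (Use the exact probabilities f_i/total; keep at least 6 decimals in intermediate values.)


Per-symbol terms -p_i * log2(p_i) with p_i = f_i/70:
  p = 20/70 = 0.285714: log2(p) = -1.807355, -p*log2(p) = 0.516387
  p = 7/70 = 0.100000: log2(p) = -3.321928, -p*log2(p) = 0.332193
  p = 12/70 = 0.171429: log2(p) = -2.544321, -p*log2(p) = 0.436169
  p = 5/70 = 0.071429: log2(p) = -3.807355, -p*log2(p) = 0.271954
  p = 20/70 = 0.285714: log2(p) = -1.807355, -p*log2(p) = 0.516387
  p = 6/70 = 0.085714: log2(p) = -3.544321, -p*log2(p) = 0.303799
H = 0.516387 + 0.332193 + 0.436169 + 0.271954 + 0.516387 + 0.303799 = 2.376889

H = 2.3769 bits/symbol


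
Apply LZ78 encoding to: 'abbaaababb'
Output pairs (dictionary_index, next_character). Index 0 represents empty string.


LZ78 encoding steps:
Dictionary: {0: ''}
Step 1: w='' (idx 0), next='a' -> output (0, 'a'), add 'a' as idx 1
Step 2: w='' (idx 0), next='b' -> output (0, 'b'), add 'b' as idx 2
Step 3: w='b' (idx 2), next='a' -> output (2, 'a'), add 'ba' as idx 3
Step 4: w='a' (idx 1), next='a' -> output (1, 'a'), add 'aa' as idx 4
Step 5: w='ba' (idx 3), next='b' -> output (3, 'b'), add 'bab' as idx 5
Step 6: w='b' (idx 2), end of input -> output (2, '')


Encoded: [(0, 'a'), (0, 'b'), (2, 'a'), (1, 'a'), (3, 'b'), (2, '')]


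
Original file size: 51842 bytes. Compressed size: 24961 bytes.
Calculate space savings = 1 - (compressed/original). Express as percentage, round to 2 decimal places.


ratio = compressed/original = 24961/51842 = 0.481482
savings = 1 - ratio = 1 - 0.481482 = 0.518518
as a percentage: 0.518518 * 100 = 51.85%

Space savings = 1 - 24961/51842 = 51.85%


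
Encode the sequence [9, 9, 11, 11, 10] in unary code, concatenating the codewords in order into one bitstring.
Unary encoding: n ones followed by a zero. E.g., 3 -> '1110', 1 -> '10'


Encode each number as n ones followed by a terminating 0:
  9 -> 1111111110 (10 bits)
  9 -> 1111111110 (10 bits)
  11 -> 111111111110 (12 bits)
  11 -> 111111111110 (12 bits)
  10 -> 11111111110 (11 bits)
Total length = 10 + 10 + 12 + 12 + 11 = 55 bits.

Unary([9, 9, 11, 11, 10]) = 1111111110111111111011111111111011111111111011111111110 (55 bits)


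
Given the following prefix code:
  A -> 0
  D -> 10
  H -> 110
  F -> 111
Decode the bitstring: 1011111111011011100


Decoding step by step:
Bits 10 -> D
Bits 111 -> F
Bits 111 -> F
Bits 110 -> H
Bits 110 -> H
Bits 111 -> F
Bits 0 -> A
Bits 0 -> A


Decoded message: DFFHHFAA


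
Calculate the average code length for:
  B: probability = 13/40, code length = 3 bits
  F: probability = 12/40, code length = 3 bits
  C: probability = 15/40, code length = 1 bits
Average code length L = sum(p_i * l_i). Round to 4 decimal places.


Weighted contributions p_i * l_i:
  B: (13/40) * 3 = 39/40
  F: (12/40) * 3 = 36/40
  C: (15/40) * 1 = 15/40
Sum = (39 + 36 + 15)/40 = 90/40

L = 90/40 = 2.2500 bits/symbol


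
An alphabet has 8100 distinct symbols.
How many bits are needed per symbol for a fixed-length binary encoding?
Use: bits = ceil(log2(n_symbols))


log2(8100) = 12.9837
Bracket: 2^12 = 4096 < 8100 <= 2^13 = 8192
So ceil(log2(8100)) = 13

bits = ceil(log2(8100)) = ceil(12.9837) = 13 bits


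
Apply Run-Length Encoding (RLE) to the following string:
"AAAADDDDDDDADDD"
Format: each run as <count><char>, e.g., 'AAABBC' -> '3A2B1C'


Scanning runs left to right:
  i=0: run of 'A' x 4 -> '4A'
  i=4: run of 'D' x 7 -> '7D'
  i=11: run of 'A' x 1 -> '1A'
  i=12: run of 'D' x 3 -> '3D'

RLE = 4A7D1A3D


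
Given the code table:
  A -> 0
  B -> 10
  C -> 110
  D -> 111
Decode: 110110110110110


Decoding:
110 -> C
110 -> C
110 -> C
110 -> C
110 -> C


Result: CCCCC


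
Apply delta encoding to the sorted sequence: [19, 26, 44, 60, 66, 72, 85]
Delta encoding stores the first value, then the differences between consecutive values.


First value: 19
Deltas:
  26 - 19 = 7
  44 - 26 = 18
  60 - 44 = 16
  66 - 60 = 6
  72 - 66 = 6
  85 - 72 = 13


Delta encoded: [19, 7, 18, 16, 6, 6, 13]


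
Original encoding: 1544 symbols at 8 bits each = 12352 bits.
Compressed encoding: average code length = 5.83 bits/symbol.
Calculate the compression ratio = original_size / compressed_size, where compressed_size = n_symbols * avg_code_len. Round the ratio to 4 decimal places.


original_size = n_symbols * orig_bits = 1544 * 8 = 12352 bits
compressed_size = n_symbols * avg_code_len = 1544 * 5.83 = 9001.52 bits
ratio = original_size / compressed_size = 12352 / 9001.52 = 1.3722

Compression ratio = 1.3722


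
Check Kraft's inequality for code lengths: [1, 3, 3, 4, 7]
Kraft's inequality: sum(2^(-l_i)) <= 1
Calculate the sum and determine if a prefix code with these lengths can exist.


Sum = 2^(-1) + 2^(-3) + 2^(-3) + 2^(-4) + 2^(-7)
    = 0.5 + 0.125 + 0.125 + 0.0625 + 0.0078125
    = 105/128 = 0.8203125
Since 0.8203125 <= 1, Kraft's inequality IS satisfied.
A prefix code with these lengths CAN exist.

Kraft sum = 0.8203125. Satisfied.


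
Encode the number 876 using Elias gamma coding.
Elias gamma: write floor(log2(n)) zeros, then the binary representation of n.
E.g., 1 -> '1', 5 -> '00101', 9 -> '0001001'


num_bits = floor(log2(876)) + 1 = 10
leading_zeros = num_bits - 1 = 9
binary(876) = 1101101100

Elias gamma(876) = '000000000' + '1101101100' = 0000000001101101100 (19 bits)


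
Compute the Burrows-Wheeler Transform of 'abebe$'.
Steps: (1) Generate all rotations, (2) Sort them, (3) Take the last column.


Rotations (sorted):
  0: $abebe -> last char: e
  1: abebe$ -> last char: $
  2: be$abe -> last char: e
  3: bebe$a -> last char: a
  4: e$abeb -> last char: b
  5: ebe$ab -> last char: b


BWT = e$eabb


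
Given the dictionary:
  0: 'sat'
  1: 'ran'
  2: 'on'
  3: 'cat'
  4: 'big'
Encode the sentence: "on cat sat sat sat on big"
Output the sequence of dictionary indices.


Look up each word in the dictionary:
  'on' -> 2
  'cat' -> 3
  'sat' -> 0
  'sat' -> 0
  'sat' -> 0
  'on' -> 2
  'big' -> 4

Encoded: [2, 3, 0, 0, 0, 2, 4]


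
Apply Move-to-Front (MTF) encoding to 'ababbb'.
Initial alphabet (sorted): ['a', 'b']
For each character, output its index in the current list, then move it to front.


MTF encoding:
'a': index 0 in ['a', 'b'] -> ['a', 'b']
'b': index 1 in ['a', 'b'] -> ['b', 'a']
'a': index 1 in ['b', 'a'] -> ['a', 'b']
'b': index 1 in ['a', 'b'] -> ['b', 'a']
'b': index 0 in ['b', 'a'] -> ['b', 'a']
'b': index 0 in ['b', 'a'] -> ['b', 'a']


Output: [0, 1, 1, 1, 0, 0]


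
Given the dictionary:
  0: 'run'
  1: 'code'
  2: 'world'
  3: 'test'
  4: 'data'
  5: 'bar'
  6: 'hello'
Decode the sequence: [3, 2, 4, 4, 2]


Look up each index in the dictionary:
  3 -> 'test'
  2 -> 'world'
  4 -> 'data'
  4 -> 'data'
  2 -> 'world'

Decoded: "test world data data world"


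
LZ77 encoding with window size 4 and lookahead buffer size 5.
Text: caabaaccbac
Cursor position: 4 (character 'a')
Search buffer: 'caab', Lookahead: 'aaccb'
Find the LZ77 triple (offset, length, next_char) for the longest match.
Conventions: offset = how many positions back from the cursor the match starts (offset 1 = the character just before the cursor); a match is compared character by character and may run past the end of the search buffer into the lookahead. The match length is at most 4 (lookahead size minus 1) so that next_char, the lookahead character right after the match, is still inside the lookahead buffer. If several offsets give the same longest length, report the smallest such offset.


Try each offset into the search buffer:
  offset=1 (pos 3, char 'b'): match length 0
  offset=2 (pos 2, char 'a'): match length 1
  offset=3 (pos 1, char 'a'): match length 2
  offset=4 (pos 0, char 'c'): match length 0
Longest match has length 2 at offset 3.
next_char = character at position 4 + 2 = 6 -> 'c'

Best match: offset=3, length=2 (matching 'aa' starting at position 1)
LZ77 triple: (3, 2, 'c')


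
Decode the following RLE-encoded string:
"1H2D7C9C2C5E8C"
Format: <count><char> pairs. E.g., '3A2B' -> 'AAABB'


Expanding each <count><char> pair:
  1H -> 'H'
  2D -> 'DD'
  7C -> 'CCCCCCC'
  9C -> 'CCCCCCCCC'
  2C -> 'CC'
  5E -> 'EEEEE'
  8C -> 'CCCCCCCC'

Decoded = HDDCCCCCCCCCCCCCCCCCCEEEEECCCCCCCC


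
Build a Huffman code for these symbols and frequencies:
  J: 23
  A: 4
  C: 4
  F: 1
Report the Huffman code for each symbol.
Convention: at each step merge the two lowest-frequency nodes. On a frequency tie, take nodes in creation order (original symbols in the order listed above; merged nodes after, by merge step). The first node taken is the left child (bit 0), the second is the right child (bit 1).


Huffman tree construction:
Step 1: Merge F(1) + A(4) = 5
Step 2: Merge C(4) + (F+A)(5) = 9
Step 3: Merge (C+(F+A))(9) + J(23) = 32
Read each symbol's code off the tree from the root (left child = 0, right child = 1).

Codes:
  J: 1 (length 1)
  A: 011 (length 3)
  C: 00 (length 2)
  F: 010 (length 3)
Average code length: 46/32 = 1.4375 bits/symbol


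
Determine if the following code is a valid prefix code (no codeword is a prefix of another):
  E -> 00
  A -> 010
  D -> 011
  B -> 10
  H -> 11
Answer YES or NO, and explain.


Checking each pair (does one codeword prefix another?):
  E='00' vs A='010': no prefix
  E='00' vs D='011': no prefix
  E='00' vs B='10': no prefix
  E='00' vs H='11': no prefix
  A='010' vs E='00': no prefix
  A='010' vs D='011': no prefix
  A='010' vs B='10': no prefix
  A='010' vs H='11': no prefix
  D='011' vs E='00': no prefix
  D='011' vs A='010': no prefix
  D='011' vs B='10': no prefix
  D='011' vs H='11': no prefix
  B='10' vs E='00': no prefix
  B='10' vs A='010': no prefix
  B='10' vs D='011': no prefix
  B='10' vs H='11': no prefix
  H='11' vs E='00': no prefix
  H='11' vs A='010': no prefix
  H='11' vs D='011': no prefix
  H='11' vs B='10': no prefix
No violation found over all pairs.

YES -- this is a valid prefix code. No codeword is a prefix of any other codeword.


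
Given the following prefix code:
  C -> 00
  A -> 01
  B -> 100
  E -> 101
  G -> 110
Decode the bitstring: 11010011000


Decoding step by step:
Bits 110 -> G
Bits 100 -> B
Bits 110 -> G
Bits 00 -> C


Decoded message: GBGC


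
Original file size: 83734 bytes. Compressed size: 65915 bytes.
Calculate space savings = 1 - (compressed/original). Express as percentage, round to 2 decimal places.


ratio = compressed/original = 65915/83734 = 0.787195
savings = 1 - ratio = 1 - 0.787195 = 0.212805
as a percentage: 0.212805 * 100 = 21.28%

Space savings = 1 - 65915/83734 = 21.28%


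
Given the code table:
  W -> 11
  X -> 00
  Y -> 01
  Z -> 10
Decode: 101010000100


Decoding:
10 -> Z
10 -> Z
10 -> Z
00 -> X
01 -> Y
00 -> X


Result: ZZZXYX


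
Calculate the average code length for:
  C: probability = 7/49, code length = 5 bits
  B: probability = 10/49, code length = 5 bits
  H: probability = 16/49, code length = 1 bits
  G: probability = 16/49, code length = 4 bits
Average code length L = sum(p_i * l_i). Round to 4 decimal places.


Weighted contributions p_i * l_i:
  C: (7/49) * 5 = 35/49
  B: (10/49) * 5 = 50/49
  H: (16/49) * 1 = 16/49
  G: (16/49) * 4 = 64/49
Sum = (35 + 50 + 16 + 64)/49 = 165/49

L = 165/49 = 3.3673 bits/symbol


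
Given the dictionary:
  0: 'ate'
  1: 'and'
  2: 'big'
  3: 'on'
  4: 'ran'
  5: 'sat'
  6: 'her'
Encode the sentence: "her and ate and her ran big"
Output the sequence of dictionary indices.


Look up each word in the dictionary:
  'her' -> 6
  'and' -> 1
  'ate' -> 0
  'and' -> 1
  'her' -> 6
  'ran' -> 4
  'big' -> 2

Encoded: [6, 1, 0, 1, 6, 4, 2]


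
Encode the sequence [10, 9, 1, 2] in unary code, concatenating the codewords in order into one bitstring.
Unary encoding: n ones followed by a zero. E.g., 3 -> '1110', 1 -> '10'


Encode each number as n ones followed by a terminating 0:
  10 -> 11111111110 (11 bits)
  9 -> 1111111110 (10 bits)
  1 -> 10 (2 bits)
  2 -> 110 (3 bits)
Total length = 11 + 10 + 2 + 3 = 26 bits.

Unary([10, 9, 1, 2]) = 11111111110111111111010110 (26 bits)


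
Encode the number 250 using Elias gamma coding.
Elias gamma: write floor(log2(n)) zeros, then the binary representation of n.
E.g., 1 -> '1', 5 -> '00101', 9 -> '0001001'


num_bits = floor(log2(250)) + 1 = 8
leading_zeros = num_bits - 1 = 7
binary(250) = 11111010

Elias gamma(250) = '0000000' + '11111010' = 000000011111010 (15 bits)


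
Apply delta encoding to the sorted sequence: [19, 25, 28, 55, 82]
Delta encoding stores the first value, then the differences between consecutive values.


First value: 19
Deltas:
  25 - 19 = 6
  28 - 25 = 3
  55 - 28 = 27
  82 - 55 = 27


Delta encoded: [19, 6, 3, 27, 27]


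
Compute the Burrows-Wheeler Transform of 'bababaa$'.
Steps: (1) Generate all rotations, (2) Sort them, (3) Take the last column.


Rotations (sorted):
  0: $bababaa -> last char: a
  1: a$bababa -> last char: a
  2: aa$babab -> last char: b
  3: abaa$bab -> last char: b
  4: ababaa$b -> last char: b
  5: baa$baba -> last char: a
  6: babaa$ba -> last char: a
  7: bababaa$ -> last char: $


BWT = aabbbaa$


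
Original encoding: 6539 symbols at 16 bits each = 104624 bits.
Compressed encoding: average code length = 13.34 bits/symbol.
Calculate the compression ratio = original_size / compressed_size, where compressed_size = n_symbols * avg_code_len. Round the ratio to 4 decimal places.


original_size = n_symbols * orig_bits = 6539 * 16 = 104624 bits
compressed_size = n_symbols * avg_code_len = 6539 * 13.34 = 87230.26 bits
ratio = original_size / compressed_size = 104624 / 87230.26 = 1.1994

Compression ratio = 1.1994


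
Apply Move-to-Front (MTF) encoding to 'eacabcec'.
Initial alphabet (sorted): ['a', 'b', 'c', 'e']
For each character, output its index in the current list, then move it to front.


MTF encoding:
'e': index 3 in ['a', 'b', 'c', 'e'] -> ['e', 'a', 'b', 'c']
'a': index 1 in ['e', 'a', 'b', 'c'] -> ['a', 'e', 'b', 'c']
'c': index 3 in ['a', 'e', 'b', 'c'] -> ['c', 'a', 'e', 'b']
'a': index 1 in ['c', 'a', 'e', 'b'] -> ['a', 'c', 'e', 'b']
'b': index 3 in ['a', 'c', 'e', 'b'] -> ['b', 'a', 'c', 'e']
'c': index 2 in ['b', 'a', 'c', 'e'] -> ['c', 'b', 'a', 'e']
'e': index 3 in ['c', 'b', 'a', 'e'] -> ['e', 'c', 'b', 'a']
'c': index 1 in ['e', 'c', 'b', 'a'] -> ['c', 'e', 'b', 'a']


Output: [3, 1, 3, 1, 3, 2, 3, 1]


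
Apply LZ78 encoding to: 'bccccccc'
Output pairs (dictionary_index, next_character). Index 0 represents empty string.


LZ78 encoding steps:
Dictionary: {0: ''}
Step 1: w='' (idx 0), next='b' -> output (0, 'b'), add 'b' as idx 1
Step 2: w='' (idx 0), next='c' -> output (0, 'c'), add 'c' as idx 2
Step 3: w='c' (idx 2), next='c' -> output (2, 'c'), add 'cc' as idx 3
Step 4: w='cc' (idx 3), next='c' -> output (3, 'c'), add 'ccc' as idx 4
Step 5: w='c' (idx 2), end of input -> output (2, '')


Encoded: [(0, 'b'), (0, 'c'), (2, 'c'), (3, 'c'), (2, '')]


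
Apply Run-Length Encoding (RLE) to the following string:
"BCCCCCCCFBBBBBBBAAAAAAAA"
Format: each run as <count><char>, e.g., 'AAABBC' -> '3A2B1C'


Scanning runs left to right:
  i=0: run of 'B' x 1 -> '1B'
  i=1: run of 'C' x 7 -> '7C'
  i=8: run of 'F' x 1 -> '1F'
  i=9: run of 'B' x 7 -> '7B'
  i=16: run of 'A' x 8 -> '8A'

RLE = 1B7C1F7B8A


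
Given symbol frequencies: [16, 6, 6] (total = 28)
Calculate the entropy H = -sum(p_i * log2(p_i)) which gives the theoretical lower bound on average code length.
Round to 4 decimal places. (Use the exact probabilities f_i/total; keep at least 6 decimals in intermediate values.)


Per-symbol terms -p_i * log2(p_i) with p_i = f_i/28:
  p = 16/28 = 0.571429: log2(p) = -0.807355, -p*log2(p) = 0.461346
  p = 6/28 = 0.214286: log2(p) = -2.222392, -p*log2(p) = 0.476227
  p = 6/28 = 0.214286: log2(p) = -2.222392, -p*log2(p) = 0.476227
H = 0.461346 + 0.476227 + 0.476227 = 1.413800

H = 1.4138 bits/symbol


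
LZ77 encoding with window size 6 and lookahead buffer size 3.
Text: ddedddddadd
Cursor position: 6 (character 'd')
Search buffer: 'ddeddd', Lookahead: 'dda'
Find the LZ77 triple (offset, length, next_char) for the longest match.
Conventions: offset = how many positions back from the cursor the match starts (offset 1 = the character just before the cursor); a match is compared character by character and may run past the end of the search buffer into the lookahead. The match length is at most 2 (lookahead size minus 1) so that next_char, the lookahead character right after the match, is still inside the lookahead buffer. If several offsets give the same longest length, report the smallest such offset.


Try each offset into the search buffer:
  offset=1 (pos 5, char 'd'): match length 2
  offset=2 (pos 4, char 'd'): match length 2
  offset=3 (pos 3, char 'd'): match length 2
  offset=4 (pos 2, char 'e'): match length 0
  offset=5 (pos 1, char 'd'): match length 1
  offset=6 (pos 0, char 'd'): match length 2
Longest match has length 2, found at offsets 1, 2, 3, 6; take the smallest, offset 1.
next_char = character at position 6 + 2 = 8 -> 'a'

Best match: offset=1, length=2 (matching 'dd' starting at position 5)
LZ77 triple: (1, 2, 'a')


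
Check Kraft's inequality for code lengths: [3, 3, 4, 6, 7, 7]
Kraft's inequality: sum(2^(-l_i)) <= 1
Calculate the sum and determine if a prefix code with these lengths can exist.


Sum = 2^(-3) + 2^(-3) + 2^(-4) + 2^(-6) + 2^(-7) + 2^(-7)
    = 0.125 + 0.125 + 0.0625 + 0.015625 + 0.0078125 + 0.0078125
    = 44/128 = 0.34375
Since 0.34375 <= 1, Kraft's inequality IS satisfied.
A prefix code with these lengths CAN exist.

Kraft sum = 0.34375. Satisfied.


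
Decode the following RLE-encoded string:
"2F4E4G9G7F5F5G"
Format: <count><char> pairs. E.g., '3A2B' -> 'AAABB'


Expanding each <count><char> pair:
  2F -> 'FF'
  4E -> 'EEEE'
  4G -> 'GGGG'
  9G -> 'GGGGGGGGG'
  7F -> 'FFFFFFF'
  5F -> 'FFFFF'
  5G -> 'GGGGG'

Decoded = FFEEEEGGGGGGGGGGGGGFFFFFFFFFFFFGGGGG


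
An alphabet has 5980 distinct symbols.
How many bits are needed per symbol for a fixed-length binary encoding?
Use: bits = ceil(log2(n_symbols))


log2(5980) = 12.5459
Bracket: 2^12 = 4096 < 5980 <= 2^13 = 8192
So ceil(log2(5980)) = 13

bits = ceil(log2(5980)) = ceil(12.5459) = 13 bits


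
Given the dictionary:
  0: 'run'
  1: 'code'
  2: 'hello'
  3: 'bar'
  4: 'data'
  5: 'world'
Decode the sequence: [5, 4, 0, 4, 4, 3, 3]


Look up each index in the dictionary:
  5 -> 'world'
  4 -> 'data'
  0 -> 'run'
  4 -> 'data'
  4 -> 'data'
  3 -> 'bar'
  3 -> 'bar'

Decoded: "world data run data data bar bar"


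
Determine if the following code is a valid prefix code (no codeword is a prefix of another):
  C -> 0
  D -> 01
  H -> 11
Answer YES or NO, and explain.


Checking each pair (does one codeword prefix another?):
  C='0' vs D='01': prefix -- VIOLATION

NO -- this is NOT a valid prefix code. C (0) is a prefix of D (01).


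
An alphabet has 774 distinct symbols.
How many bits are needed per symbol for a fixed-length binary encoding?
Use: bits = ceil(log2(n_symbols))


log2(774) = 9.5962
Bracket: 2^9 = 512 < 774 <= 2^10 = 1024
So ceil(log2(774)) = 10

bits = ceil(log2(774)) = ceil(9.5962) = 10 bits


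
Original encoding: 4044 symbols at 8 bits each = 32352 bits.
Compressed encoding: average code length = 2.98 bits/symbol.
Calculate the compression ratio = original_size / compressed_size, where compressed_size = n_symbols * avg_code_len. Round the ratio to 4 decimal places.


original_size = n_symbols * orig_bits = 4044 * 8 = 32352 bits
compressed_size = n_symbols * avg_code_len = 4044 * 2.98 = 12051.12 bits
ratio = original_size / compressed_size = 32352 / 12051.12 = 2.6846

Compression ratio = 2.6846


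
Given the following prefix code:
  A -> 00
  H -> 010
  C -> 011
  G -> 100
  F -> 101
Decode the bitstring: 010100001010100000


Decoding step by step:
Bits 010 -> H
Bits 100 -> G
Bits 00 -> A
Bits 101 -> F
Bits 010 -> H
Bits 00 -> A
Bits 00 -> A


Decoded message: HGAFHAA


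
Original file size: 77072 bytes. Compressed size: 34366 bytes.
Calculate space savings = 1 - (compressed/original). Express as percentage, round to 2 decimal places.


ratio = compressed/original = 34366/77072 = 0.445895
savings = 1 - ratio = 1 - 0.445895 = 0.554105
as a percentage: 0.554105 * 100 = 55.41%

Space savings = 1 - 34366/77072 = 55.41%


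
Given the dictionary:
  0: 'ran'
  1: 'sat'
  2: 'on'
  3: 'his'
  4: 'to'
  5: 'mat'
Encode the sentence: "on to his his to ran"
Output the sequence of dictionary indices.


Look up each word in the dictionary:
  'on' -> 2
  'to' -> 4
  'his' -> 3
  'his' -> 3
  'to' -> 4
  'ran' -> 0

Encoded: [2, 4, 3, 3, 4, 0]


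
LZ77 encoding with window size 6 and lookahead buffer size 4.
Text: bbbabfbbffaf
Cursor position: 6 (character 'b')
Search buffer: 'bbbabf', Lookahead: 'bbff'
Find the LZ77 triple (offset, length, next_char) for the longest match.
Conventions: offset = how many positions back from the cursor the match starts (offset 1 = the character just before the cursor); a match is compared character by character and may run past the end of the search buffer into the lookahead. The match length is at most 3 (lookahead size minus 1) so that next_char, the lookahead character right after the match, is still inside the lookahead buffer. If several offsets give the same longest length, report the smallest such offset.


Try each offset into the search buffer:
  offset=1 (pos 5, char 'f'): match length 0
  offset=2 (pos 4, char 'b'): match length 1
  offset=3 (pos 3, char 'a'): match length 0
  offset=4 (pos 2, char 'b'): match length 1
  offset=5 (pos 1, char 'b'): match length 2
  offset=6 (pos 0, char 'b'): match length 2
Longest match has length 2, found at offsets 5, 6; take the smallest, offset 5.
next_char = character at position 6 + 2 = 8 -> 'f'

Best match: offset=5, length=2 (matching 'bb' starting at position 1)
LZ77 triple: (5, 2, 'f')


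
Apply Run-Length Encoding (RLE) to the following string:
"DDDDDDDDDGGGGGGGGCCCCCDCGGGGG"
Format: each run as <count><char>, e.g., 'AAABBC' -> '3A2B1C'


Scanning runs left to right:
  i=0: run of 'D' x 9 -> '9D'
  i=9: run of 'G' x 8 -> '8G'
  i=17: run of 'C' x 5 -> '5C'
  i=22: run of 'D' x 1 -> '1D'
  i=23: run of 'C' x 1 -> '1C'
  i=24: run of 'G' x 5 -> '5G'

RLE = 9D8G5C1D1C5G


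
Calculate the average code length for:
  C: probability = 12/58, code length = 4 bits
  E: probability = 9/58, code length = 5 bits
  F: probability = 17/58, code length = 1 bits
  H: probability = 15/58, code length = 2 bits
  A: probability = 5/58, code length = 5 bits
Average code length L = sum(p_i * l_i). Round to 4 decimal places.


Weighted contributions p_i * l_i:
  C: (12/58) * 4 = 48/58
  E: (9/58) * 5 = 45/58
  F: (17/58) * 1 = 17/58
  H: (15/58) * 2 = 30/58
  A: (5/58) * 5 = 25/58
Sum = (48 + 45 + 17 + 30 + 25)/58 = 165/58

L = 165/58 = 2.8448 bits/symbol


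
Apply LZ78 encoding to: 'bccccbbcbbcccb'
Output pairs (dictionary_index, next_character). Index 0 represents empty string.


LZ78 encoding steps:
Dictionary: {0: ''}
Step 1: w='' (idx 0), next='b' -> output (0, 'b'), add 'b' as idx 1
Step 2: w='' (idx 0), next='c' -> output (0, 'c'), add 'c' as idx 2
Step 3: w='c' (idx 2), next='c' -> output (2, 'c'), add 'cc' as idx 3
Step 4: w='c' (idx 2), next='b' -> output (2, 'b'), add 'cb' as idx 4
Step 5: w='b' (idx 1), next='c' -> output (1, 'c'), add 'bc' as idx 5
Step 6: w='b' (idx 1), next='b' -> output (1, 'b'), add 'bb' as idx 6
Step 7: w='cc' (idx 3), next='c' -> output (3, 'c'), add 'ccc' as idx 7
Step 8: w='b' (idx 1), end of input -> output (1, '')


Encoded: [(0, 'b'), (0, 'c'), (2, 'c'), (2, 'b'), (1, 'c'), (1, 'b'), (3, 'c'), (1, '')]


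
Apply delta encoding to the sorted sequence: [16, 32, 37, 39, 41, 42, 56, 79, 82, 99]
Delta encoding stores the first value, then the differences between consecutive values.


First value: 16
Deltas:
  32 - 16 = 16
  37 - 32 = 5
  39 - 37 = 2
  41 - 39 = 2
  42 - 41 = 1
  56 - 42 = 14
  79 - 56 = 23
  82 - 79 = 3
  99 - 82 = 17


Delta encoded: [16, 16, 5, 2, 2, 1, 14, 23, 3, 17]


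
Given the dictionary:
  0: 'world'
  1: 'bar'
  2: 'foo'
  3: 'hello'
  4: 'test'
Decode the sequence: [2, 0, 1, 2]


Look up each index in the dictionary:
  2 -> 'foo'
  0 -> 'world'
  1 -> 'bar'
  2 -> 'foo'

Decoded: "foo world bar foo"


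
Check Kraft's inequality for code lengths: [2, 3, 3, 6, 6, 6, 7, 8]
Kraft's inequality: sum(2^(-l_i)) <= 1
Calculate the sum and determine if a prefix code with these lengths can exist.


Sum = 2^(-2) + 2^(-3) + 2^(-3) + 2^(-6) + 2^(-6) + 2^(-6) + 2^(-7) + 2^(-8)
    = 0.25 + 0.125 + 0.125 + 0.015625 + 0.015625 + 0.015625 + 0.0078125 + 0.00390625
    = 143/256 = 0.55859375
Since 0.55859375 <= 1, Kraft's inequality IS satisfied.
A prefix code with these lengths CAN exist.

Kraft sum = 0.55859375. Satisfied.


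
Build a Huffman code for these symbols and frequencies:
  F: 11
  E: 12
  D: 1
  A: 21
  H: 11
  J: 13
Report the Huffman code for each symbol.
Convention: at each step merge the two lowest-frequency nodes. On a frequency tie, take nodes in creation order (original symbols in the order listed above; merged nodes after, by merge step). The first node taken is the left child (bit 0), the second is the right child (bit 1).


Huffman tree construction:
Step 1: Merge D(1) + F(11) = 12
Step 2: Merge H(11) + E(12) = 23
Step 3: Merge (D+F)(12) + J(13) = 25
Step 4: Merge A(21) + (H+E)(23) = 44
Step 5: Merge ((D+F)+J)(25) + (A+(H+E))(44) = 69
Read each symbol's code off the tree from the root (left child = 0, right child = 1).

Codes:
  F: 001 (length 3)
  E: 111 (length 3)
  D: 000 (length 3)
  A: 10 (length 2)
  H: 110 (length 3)
  J: 01 (length 2)
Average code length: 173/69 = 2.5072 bits/symbol


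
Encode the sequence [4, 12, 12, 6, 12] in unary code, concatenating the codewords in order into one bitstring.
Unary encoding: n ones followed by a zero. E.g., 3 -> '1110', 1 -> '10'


Encode each number as n ones followed by a terminating 0:
  4 -> 11110 (5 bits)
  12 -> 1111111111110 (13 bits)
  12 -> 1111111111110 (13 bits)
  6 -> 1111110 (7 bits)
  12 -> 1111111111110 (13 bits)
Total length = 5 + 13 + 13 + 7 + 13 = 51 bits.

Unary([4, 12, 12, 6, 12]) = 111101111111111110111111111111011111101111111111110 (51 bits)


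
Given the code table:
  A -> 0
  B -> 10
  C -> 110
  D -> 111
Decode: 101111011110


Decoding:
10 -> B
111 -> D
10 -> B
111 -> D
10 -> B


Result: BDBDB


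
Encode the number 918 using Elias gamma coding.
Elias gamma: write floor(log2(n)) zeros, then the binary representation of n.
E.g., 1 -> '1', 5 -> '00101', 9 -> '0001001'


num_bits = floor(log2(918)) + 1 = 10
leading_zeros = num_bits - 1 = 9
binary(918) = 1110010110

Elias gamma(918) = '000000000' + '1110010110' = 0000000001110010110 (19 bits)


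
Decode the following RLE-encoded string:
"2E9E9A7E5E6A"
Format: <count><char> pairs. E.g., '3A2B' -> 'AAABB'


Expanding each <count><char> pair:
  2E -> 'EE'
  9E -> 'EEEEEEEEE'
  9A -> 'AAAAAAAAA'
  7E -> 'EEEEEEE'
  5E -> 'EEEEE'
  6A -> 'AAAAAA'

Decoded = EEEEEEEEEEEAAAAAAAAAEEEEEEEEEEEEAAAAAA


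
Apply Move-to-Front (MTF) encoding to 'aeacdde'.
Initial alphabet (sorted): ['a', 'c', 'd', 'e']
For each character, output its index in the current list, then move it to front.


MTF encoding:
'a': index 0 in ['a', 'c', 'd', 'e'] -> ['a', 'c', 'd', 'e']
'e': index 3 in ['a', 'c', 'd', 'e'] -> ['e', 'a', 'c', 'd']
'a': index 1 in ['e', 'a', 'c', 'd'] -> ['a', 'e', 'c', 'd']
'c': index 2 in ['a', 'e', 'c', 'd'] -> ['c', 'a', 'e', 'd']
'd': index 3 in ['c', 'a', 'e', 'd'] -> ['d', 'c', 'a', 'e']
'd': index 0 in ['d', 'c', 'a', 'e'] -> ['d', 'c', 'a', 'e']
'e': index 3 in ['d', 'c', 'a', 'e'] -> ['e', 'd', 'c', 'a']


Output: [0, 3, 1, 2, 3, 0, 3]


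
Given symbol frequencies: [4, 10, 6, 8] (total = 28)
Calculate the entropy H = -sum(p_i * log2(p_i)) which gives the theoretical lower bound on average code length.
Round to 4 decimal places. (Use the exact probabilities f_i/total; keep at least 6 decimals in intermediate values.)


Per-symbol terms -p_i * log2(p_i) with p_i = f_i/28:
  p = 4/28 = 0.142857: log2(p) = -2.807355, -p*log2(p) = 0.401051
  p = 10/28 = 0.357143: log2(p) = -1.485427, -p*log2(p) = 0.530510
  p = 6/28 = 0.214286: log2(p) = -2.222392, -p*log2(p) = 0.476227
  p = 8/28 = 0.285714: log2(p) = -1.807355, -p*log2(p) = 0.516387
H = 0.401051 + 0.530510 + 0.476227 + 0.516387 = 1.924175

H = 1.9242 bits/symbol


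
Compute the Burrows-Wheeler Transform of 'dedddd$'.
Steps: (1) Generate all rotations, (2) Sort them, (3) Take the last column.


Rotations (sorted):
  0: $dedddd -> last char: d
  1: d$deddd -> last char: d
  2: dd$dedd -> last char: d
  3: ddd$ded -> last char: d
  4: dddd$de -> last char: e
  5: dedddd$ -> last char: $
  6: edddd$d -> last char: d


BWT = dddde$d


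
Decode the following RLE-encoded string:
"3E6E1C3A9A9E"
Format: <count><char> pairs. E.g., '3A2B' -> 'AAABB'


Expanding each <count><char> pair:
  3E -> 'EEE'
  6E -> 'EEEEEE'
  1C -> 'C'
  3A -> 'AAA'
  9A -> 'AAAAAAAAA'
  9E -> 'EEEEEEEEE'

Decoded = EEEEEEEEECAAAAAAAAAAAAEEEEEEEEE


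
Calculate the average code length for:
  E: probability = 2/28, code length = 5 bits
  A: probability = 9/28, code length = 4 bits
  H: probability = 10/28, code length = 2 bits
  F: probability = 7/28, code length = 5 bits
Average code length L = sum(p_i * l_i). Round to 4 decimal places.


Weighted contributions p_i * l_i:
  E: (2/28) * 5 = 10/28
  A: (9/28) * 4 = 36/28
  H: (10/28) * 2 = 20/28
  F: (7/28) * 5 = 35/28
Sum = (10 + 36 + 20 + 35)/28 = 101/28

L = 101/28 = 3.6071 bits/symbol


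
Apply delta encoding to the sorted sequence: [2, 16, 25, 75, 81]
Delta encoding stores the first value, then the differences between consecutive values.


First value: 2
Deltas:
  16 - 2 = 14
  25 - 16 = 9
  75 - 25 = 50
  81 - 75 = 6


Delta encoded: [2, 14, 9, 50, 6]


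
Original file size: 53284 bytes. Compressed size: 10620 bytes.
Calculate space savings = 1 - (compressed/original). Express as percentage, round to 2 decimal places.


ratio = compressed/original = 10620/53284 = 0.199309
savings = 1 - ratio = 1 - 0.199309 = 0.800691
as a percentage: 0.800691 * 100 = 80.07%

Space savings = 1 - 10620/53284 = 80.07%


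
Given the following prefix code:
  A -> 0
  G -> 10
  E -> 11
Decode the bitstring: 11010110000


Decoding step by step:
Bits 11 -> E
Bits 0 -> A
Bits 10 -> G
Bits 11 -> E
Bits 0 -> A
Bits 0 -> A
Bits 0 -> A
Bits 0 -> A


Decoded message: EAGEAAAA


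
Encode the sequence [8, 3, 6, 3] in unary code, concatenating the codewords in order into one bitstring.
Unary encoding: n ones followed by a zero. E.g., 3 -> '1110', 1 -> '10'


Encode each number as n ones followed by a terminating 0:
  8 -> 111111110 (9 bits)
  3 -> 1110 (4 bits)
  6 -> 1111110 (7 bits)
  3 -> 1110 (4 bits)
Total length = 9 + 4 + 7 + 4 = 24 bits.

Unary([8, 3, 6, 3]) = 111111110111011111101110 (24 bits)


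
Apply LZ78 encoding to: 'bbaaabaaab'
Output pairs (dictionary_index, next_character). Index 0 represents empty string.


LZ78 encoding steps:
Dictionary: {0: ''}
Step 1: w='' (idx 0), next='b' -> output (0, 'b'), add 'b' as idx 1
Step 2: w='b' (idx 1), next='a' -> output (1, 'a'), add 'ba' as idx 2
Step 3: w='' (idx 0), next='a' -> output (0, 'a'), add 'a' as idx 3
Step 4: w='a' (idx 3), next='b' -> output (3, 'b'), add 'ab' as idx 4
Step 5: w='a' (idx 3), next='a' -> output (3, 'a'), add 'aa' as idx 5
Step 6: w='ab' (idx 4), end of input -> output (4, '')


Encoded: [(0, 'b'), (1, 'a'), (0, 'a'), (3, 'b'), (3, 'a'), (4, '')]


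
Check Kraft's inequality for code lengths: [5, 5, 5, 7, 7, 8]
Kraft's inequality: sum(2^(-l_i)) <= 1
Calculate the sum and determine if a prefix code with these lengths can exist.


Sum = 2^(-5) + 2^(-5) + 2^(-5) + 2^(-7) + 2^(-7) + 2^(-8)
    = 0.03125 + 0.03125 + 0.03125 + 0.0078125 + 0.0078125 + 0.00390625
    = 29/256 = 0.11328125
Since 0.11328125 <= 1, Kraft's inequality IS satisfied.
A prefix code with these lengths CAN exist.

Kraft sum = 0.11328125. Satisfied.


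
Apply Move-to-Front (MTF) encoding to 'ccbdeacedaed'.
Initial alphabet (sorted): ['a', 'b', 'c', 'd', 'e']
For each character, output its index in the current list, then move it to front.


MTF encoding:
'c': index 2 in ['a', 'b', 'c', 'd', 'e'] -> ['c', 'a', 'b', 'd', 'e']
'c': index 0 in ['c', 'a', 'b', 'd', 'e'] -> ['c', 'a', 'b', 'd', 'e']
'b': index 2 in ['c', 'a', 'b', 'd', 'e'] -> ['b', 'c', 'a', 'd', 'e']
'd': index 3 in ['b', 'c', 'a', 'd', 'e'] -> ['d', 'b', 'c', 'a', 'e']
'e': index 4 in ['d', 'b', 'c', 'a', 'e'] -> ['e', 'd', 'b', 'c', 'a']
'a': index 4 in ['e', 'd', 'b', 'c', 'a'] -> ['a', 'e', 'd', 'b', 'c']
'c': index 4 in ['a', 'e', 'd', 'b', 'c'] -> ['c', 'a', 'e', 'd', 'b']
'e': index 2 in ['c', 'a', 'e', 'd', 'b'] -> ['e', 'c', 'a', 'd', 'b']
'd': index 3 in ['e', 'c', 'a', 'd', 'b'] -> ['d', 'e', 'c', 'a', 'b']
'a': index 3 in ['d', 'e', 'c', 'a', 'b'] -> ['a', 'd', 'e', 'c', 'b']
'e': index 2 in ['a', 'd', 'e', 'c', 'b'] -> ['e', 'a', 'd', 'c', 'b']
'd': index 2 in ['e', 'a', 'd', 'c', 'b'] -> ['d', 'e', 'a', 'c', 'b']


Output: [2, 0, 2, 3, 4, 4, 4, 2, 3, 3, 2, 2]


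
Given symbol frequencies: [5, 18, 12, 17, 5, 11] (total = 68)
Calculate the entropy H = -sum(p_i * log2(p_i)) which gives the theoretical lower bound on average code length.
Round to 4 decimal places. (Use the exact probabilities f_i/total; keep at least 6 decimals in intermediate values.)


Per-symbol terms -p_i * log2(p_i) with p_i = f_i/68:
  p = 5/68 = 0.073529: log2(p) = -3.765535, -p*log2(p) = 0.276878
  p = 18/68 = 0.264706: log2(p) = -1.917538, -p*log2(p) = 0.507584
  p = 12/68 = 0.176471: log2(p) = -2.502500, -p*log2(p) = 0.441618
  p = 17/68 = 0.250000: log2(p) = -2.000000, -p*log2(p) = 0.500000
  p = 5/68 = 0.073529: log2(p) = -3.765535, -p*log2(p) = 0.276878
  p = 11/68 = 0.161765: log2(p) = -2.628031, -p*log2(p) = 0.425123
H = 0.276878 + 0.507584 + 0.441618 + 0.500000 + 0.276878 + 0.425123 = 2.428081

H = 2.4281 bits/symbol


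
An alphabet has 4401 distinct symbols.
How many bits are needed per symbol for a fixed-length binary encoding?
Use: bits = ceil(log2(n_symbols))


log2(4401) = 12.1036
Bracket: 2^12 = 4096 < 4401 <= 2^13 = 8192
So ceil(log2(4401)) = 13

bits = ceil(log2(4401)) = ceil(12.1036) = 13 bits


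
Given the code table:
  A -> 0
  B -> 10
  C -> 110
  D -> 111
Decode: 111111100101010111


Decoding:
111 -> D
111 -> D
10 -> B
0 -> A
10 -> B
10 -> B
10 -> B
111 -> D


Result: DDBABBBD


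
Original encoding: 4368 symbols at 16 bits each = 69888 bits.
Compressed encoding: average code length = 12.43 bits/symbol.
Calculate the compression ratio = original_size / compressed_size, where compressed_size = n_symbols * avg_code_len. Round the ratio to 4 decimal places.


original_size = n_symbols * orig_bits = 4368 * 16 = 69888 bits
compressed_size = n_symbols * avg_code_len = 4368 * 12.43 = 54294.24 bits
ratio = original_size / compressed_size = 69888 / 54294.24 = 1.2872

Compression ratio = 1.2872


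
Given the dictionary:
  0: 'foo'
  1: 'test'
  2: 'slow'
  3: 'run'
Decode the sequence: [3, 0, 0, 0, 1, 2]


Look up each index in the dictionary:
  3 -> 'run'
  0 -> 'foo'
  0 -> 'foo'
  0 -> 'foo'
  1 -> 'test'
  2 -> 'slow'

Decoded: "run foo foo foo test slow"


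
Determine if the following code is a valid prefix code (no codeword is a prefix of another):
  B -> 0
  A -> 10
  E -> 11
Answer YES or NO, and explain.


Checking each pair (does one codeword prefix another?):
  B='0' vs A='10': no prefix
  B='0' vs E='11': no prefix
  A='10' vs B='0': no prefix
  A='10' vs E='11': no prefix
  E='11' vs B='0': no prefix
  E='11' vs A='10': no prefix
No violation found over all pairs.

YES -- this is a valid prefix code. No codeword is a prefix of any other codeword.


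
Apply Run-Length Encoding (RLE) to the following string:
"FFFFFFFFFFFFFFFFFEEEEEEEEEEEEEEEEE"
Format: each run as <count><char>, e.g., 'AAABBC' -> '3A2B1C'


Scanning runs left to right:
  i=0: run of 'F' x 17 -> '17F'
  i=17: run of 'E' x 17 -> '17E'

RLE = 17F17E


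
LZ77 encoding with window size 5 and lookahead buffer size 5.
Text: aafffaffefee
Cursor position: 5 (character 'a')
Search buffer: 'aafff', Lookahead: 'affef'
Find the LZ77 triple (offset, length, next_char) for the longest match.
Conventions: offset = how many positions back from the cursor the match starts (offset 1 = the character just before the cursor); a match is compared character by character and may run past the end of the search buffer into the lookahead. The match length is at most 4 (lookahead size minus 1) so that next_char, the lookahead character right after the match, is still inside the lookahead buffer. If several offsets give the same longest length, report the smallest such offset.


Try each offset into the search buffer:
  offset=1 (pos 4, char 'f'): match length 0
  offset=2 (pos 3, char 'f'): match length 0
  offset=3 (pos 2, char 'f'): match length 0
  offset=4 (pos 1, char 'a'): match length 3
  offset=5 (pos 0, char 'a'): match length 1
Longest match has length 3 at offset 4.
next_char = character at position 5 + 3 = 8 -> 'e'

Best match: offset=4, length=3 (matching 'aff' starting at position 1)
LZ77 triple: (4, 3, 'e')


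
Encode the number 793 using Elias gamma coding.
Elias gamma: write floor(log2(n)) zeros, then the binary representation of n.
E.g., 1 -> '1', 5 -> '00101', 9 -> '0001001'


num_bits = floor(log2(793)) + 1 = 10
leading_zeros = num_bits - 1 = 9
binary(793) = 1100011001

Elias gamma(793) = '000000000' + '1100011001' = 0000000001100011001 (19 bits)


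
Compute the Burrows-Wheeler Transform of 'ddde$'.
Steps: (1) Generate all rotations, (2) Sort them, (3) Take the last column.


Rotations (sorted):
  0: $ddde -> last char: e
  1: ddde$ -> last char: $
  2: dde$d -> last char: d
  3: de$dd -> last char: d
  4: e$ddd -> last char: d


BWT = e$ddd


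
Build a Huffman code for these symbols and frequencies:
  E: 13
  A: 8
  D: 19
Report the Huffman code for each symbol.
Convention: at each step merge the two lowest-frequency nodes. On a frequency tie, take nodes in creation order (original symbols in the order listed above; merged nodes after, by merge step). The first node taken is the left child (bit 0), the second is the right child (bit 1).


Huffman tree construction:
Step 1: Merge A(8) + E(13) = 21
Step 2: Merge D(19) + (A+E)(21) = 40
Read each symbol's code off the tree from the root (left child = 0, right child = 1).

Codes:
  E: 11 (length 2)
  A: 10 (length 2)
  D: 0 (length 1)
Average code length: 61/40 = 1.5250 bits/symbol


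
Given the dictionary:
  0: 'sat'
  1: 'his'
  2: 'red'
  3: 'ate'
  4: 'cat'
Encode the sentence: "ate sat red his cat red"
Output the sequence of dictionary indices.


Look up each word in the dictionary:
  'ate' -> 3
  'sat' -> 0
  'red' -> 2
  'his' -> 1
  'cat' -> 4
  'red' -> 2

Encoded: [3, 0, 2, 1, 4, 2]
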